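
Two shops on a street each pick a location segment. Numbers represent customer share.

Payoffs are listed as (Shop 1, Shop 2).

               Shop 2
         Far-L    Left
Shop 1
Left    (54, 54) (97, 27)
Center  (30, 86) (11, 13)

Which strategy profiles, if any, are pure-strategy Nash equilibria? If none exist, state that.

(Left, Far-L): Shop 1 gets 54, best alternative 30; Shop 2 gets 54, best alternative 27. No profitable deviation — NE.
(Left, Left): Shop 2 can switch to Far-L (27 → 54). Not NE.
(Center, Far-L): Shop 1 can switch to Left (30 → 54). Not NE.
(Center, Left): Shop 1 can switch to Left (11 → 97). Not NE.

The unique pure-strategy Nash equilibrium is (Left, Far-L).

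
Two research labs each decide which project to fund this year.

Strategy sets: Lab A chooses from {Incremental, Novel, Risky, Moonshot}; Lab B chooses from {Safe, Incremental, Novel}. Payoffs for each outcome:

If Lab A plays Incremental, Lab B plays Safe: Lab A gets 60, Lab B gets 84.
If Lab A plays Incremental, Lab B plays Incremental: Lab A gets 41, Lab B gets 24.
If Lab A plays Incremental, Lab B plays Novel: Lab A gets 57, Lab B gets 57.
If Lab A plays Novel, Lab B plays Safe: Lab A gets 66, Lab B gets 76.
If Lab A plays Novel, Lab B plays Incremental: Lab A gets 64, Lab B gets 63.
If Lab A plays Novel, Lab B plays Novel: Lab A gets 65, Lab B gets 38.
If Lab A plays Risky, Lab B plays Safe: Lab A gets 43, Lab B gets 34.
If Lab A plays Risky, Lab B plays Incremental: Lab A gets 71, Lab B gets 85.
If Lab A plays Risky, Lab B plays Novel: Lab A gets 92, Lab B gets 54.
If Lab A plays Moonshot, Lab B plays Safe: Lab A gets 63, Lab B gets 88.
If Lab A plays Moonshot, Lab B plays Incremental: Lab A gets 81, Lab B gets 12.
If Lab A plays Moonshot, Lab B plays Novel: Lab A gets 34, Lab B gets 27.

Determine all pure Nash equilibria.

Lab A against Safe: payoffs 60, 66, 43, 63 → best response Novel.
Lab A against Incremental: payoffs 41, 64, 71, 81 → best response Moonshot.
Lab A against Novel: payoffs 57, 65, 92, 34 → best response Risky.
Lab B against Incremental: payoffs 84, 24, 57 → best response Safe.
Lab B against Novel: payoffs 76, 63, 38 → best response Safe.
Lab B against Risky: payoffs 34, 85, 54 → best response Incremental.
Lab B against Moonshot: payoffs 88, 12, 27 → best response Safe.
Mutual best responses: (Novel, Safe).

(Novel, Safe)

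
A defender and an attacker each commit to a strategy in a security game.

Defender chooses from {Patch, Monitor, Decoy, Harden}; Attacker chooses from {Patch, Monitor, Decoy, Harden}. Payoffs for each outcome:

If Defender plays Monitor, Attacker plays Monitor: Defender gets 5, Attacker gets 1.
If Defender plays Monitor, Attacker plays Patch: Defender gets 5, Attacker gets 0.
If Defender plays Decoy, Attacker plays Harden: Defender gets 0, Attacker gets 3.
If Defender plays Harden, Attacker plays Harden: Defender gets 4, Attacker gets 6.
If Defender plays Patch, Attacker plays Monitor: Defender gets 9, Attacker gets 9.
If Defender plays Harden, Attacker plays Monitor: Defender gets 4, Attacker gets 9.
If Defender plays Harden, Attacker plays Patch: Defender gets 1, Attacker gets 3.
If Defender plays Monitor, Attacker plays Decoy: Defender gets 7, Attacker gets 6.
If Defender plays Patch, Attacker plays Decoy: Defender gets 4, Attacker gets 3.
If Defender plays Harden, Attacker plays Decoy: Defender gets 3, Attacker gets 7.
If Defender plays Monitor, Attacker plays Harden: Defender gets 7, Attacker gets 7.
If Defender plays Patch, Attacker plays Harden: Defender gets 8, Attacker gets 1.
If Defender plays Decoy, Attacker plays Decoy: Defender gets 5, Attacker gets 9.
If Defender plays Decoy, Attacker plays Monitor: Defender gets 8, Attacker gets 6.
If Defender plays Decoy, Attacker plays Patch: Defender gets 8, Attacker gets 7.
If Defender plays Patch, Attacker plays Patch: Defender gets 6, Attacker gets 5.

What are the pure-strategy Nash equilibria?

Mark each player's best response to every combination of opponents' strategies; a profile where every player is best-responding is a pure Nash equilibrium.
Defender against Patch: payoffs 6, 5, 8, 1 → best response Decoy.
Defender against Monitor: payoffs 9, 5, 8, 4 → best response Patch.
Defender against Decoy: payoffs 4, 7, 5, 3 → best response Monitor.
Defender against Harden: payoffs 8, 7, 0, 4 → best response Patch.
Attacker against Patch: payoffs 5, 9, 3, 1 → best response Monitor.
Attacker against Monitor: payoffs 0, 1, 6, 7 → best response Harden.
Attacker against Decoy: payoffs 7, 6, 9, 3 → best response Decoy.
Attacker against Harden: payoffs 3, 9, 7, 6 → best response Monitor.
Mutual best responses: (Patch, Monitor).

(Patch, Monitor)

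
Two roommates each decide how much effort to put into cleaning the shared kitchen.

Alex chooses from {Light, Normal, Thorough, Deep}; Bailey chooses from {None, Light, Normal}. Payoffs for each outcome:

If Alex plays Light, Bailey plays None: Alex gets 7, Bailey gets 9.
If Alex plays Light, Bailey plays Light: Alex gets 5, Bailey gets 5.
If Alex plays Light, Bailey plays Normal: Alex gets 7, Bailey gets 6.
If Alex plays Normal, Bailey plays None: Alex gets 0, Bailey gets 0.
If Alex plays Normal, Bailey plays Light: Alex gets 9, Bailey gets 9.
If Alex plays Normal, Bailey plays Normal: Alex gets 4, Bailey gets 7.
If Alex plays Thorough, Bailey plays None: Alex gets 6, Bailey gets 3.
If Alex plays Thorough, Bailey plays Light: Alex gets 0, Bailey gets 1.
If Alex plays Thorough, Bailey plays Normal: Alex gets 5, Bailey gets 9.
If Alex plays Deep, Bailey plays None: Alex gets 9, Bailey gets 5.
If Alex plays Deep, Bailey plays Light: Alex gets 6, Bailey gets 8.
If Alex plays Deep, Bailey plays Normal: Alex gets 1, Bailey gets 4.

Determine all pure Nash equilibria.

Alex against None: payoffs 7, 0, 6, 9 → best response Deep.
Alex against Light: payoffs 5, 9, 0, 6 → best response Normal.
Alex against Normal: payoffs 7, 4, 5, 1 → best response Light.
Bailey against Light: payoffs 9, 5, 6 → best response None.
Bailey against Normal: payoffs 0, 9, 7 → best response Light.
Bailey against Thorough: payoffs 3, 1, 9 → best response Normal.
Bailey against Deep: payoffs 5, 8, 4 → best response Light.
Mutual best responses: (Normal, Light).

(Normal, Light)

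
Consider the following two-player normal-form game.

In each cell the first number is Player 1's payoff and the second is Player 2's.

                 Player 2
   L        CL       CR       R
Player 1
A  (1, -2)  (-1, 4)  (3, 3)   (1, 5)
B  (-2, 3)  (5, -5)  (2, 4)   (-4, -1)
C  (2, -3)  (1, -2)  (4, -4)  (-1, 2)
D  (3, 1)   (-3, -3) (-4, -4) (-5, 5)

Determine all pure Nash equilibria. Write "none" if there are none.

The unique pure-strategy Nash equilibrium is (A, R).

(A, L): Player 1 can switch to C (1 → 2). Not NE.
(A, CL): Player 1 can switch to B (-1 → 5). Not NE.
(A, CR): Player 1 can switch to C (3 → 4). Not NE.
(A, R): Player 1 gets 1, best alternative -1; Player 2 gets 5, best alternative 4. No profitable deviation — NE.
(B, L): Player 1 can switch to A (-2 → 1). Not NE.
(B, CL): Player 2 can switch to L (-5 → 3). Not NE.
(B, CR): Player 1 can switch to A (2 → 3). Not NE.
(B, R): Player 1 can switch to A (-4 → 1). Not NE.
(C, L): Player 1 can switch to D (2 → 3). Not NE.
(C, CL): Player 1 can switch to B (1 → 5). Not NE.
(C, CR): Player 2 can switch to L (-4 → -3). Not NE.
(C, R): Player 1 can switch to A (-1 → 1). Not NE.
(D, L): Player 2 can switch to R (1 → 5). Not NE.
(The remaining 3 profiles each have a profitable deviation by the same check.)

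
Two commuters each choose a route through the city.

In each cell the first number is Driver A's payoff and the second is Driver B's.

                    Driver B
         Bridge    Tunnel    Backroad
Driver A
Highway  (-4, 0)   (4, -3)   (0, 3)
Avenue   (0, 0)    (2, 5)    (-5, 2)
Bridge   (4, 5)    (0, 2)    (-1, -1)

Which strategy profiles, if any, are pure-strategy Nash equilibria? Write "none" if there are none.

The pure Nash equilibria are (Highway, Backroad); (Bridge, Bridge).

(Highway, Bridge): Driver A can switch to Avenue (-4 → 0). Not NE.
(Highway, Tunnel): Driver B can switch to Bridge (-3 → 0). Not NE.
(Highway, Backroad): Driver A gets 0, best alternative -1; Driver B gets 3, best alternative 0. No profitable deviation — NE.
(Avenue, Bridge): Driver A can switch to Bridge (0 → 4). Not NE.
(Avenue, Tunnel): Driver A can switch to Highway (2 → 4). Not NE.
(Avenue, Backroad): Driver A can switch to Highway (-5 → 0). Not NE.
(Bridge, Bridge): Driver A gets 4, best alternative 0; Driver B gets 5, best alternative 2. No profitable deviation — NE.
(Bridge, Tunnel): Driver A can switch to Highway (0 → 4). Not NE.
(The remaining 1 profile has a profitable deviation by the same check.)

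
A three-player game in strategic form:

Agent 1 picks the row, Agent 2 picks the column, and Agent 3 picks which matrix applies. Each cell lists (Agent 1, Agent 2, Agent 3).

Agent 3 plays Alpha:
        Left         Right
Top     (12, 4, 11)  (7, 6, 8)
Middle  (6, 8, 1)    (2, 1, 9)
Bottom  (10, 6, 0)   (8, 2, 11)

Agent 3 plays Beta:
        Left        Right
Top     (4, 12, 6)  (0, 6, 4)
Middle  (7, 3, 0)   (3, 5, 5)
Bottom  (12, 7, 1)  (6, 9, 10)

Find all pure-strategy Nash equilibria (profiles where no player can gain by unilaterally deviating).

Check each profile: it is a Nash equilibrium iff no player can strictly gain by switching unilaterally.
(Top, Left, Alpha): Agent 2 can switch to Right (4 → 6). Not NE.
(Top, Left, Beta): Agent 1 can switch to Middle (4 → 7). Not NE.
(Top, Right, Alpha): Agent 1 can switch to Bottom (7 → 8). Not NE.
(Top, Right, Beta): Agent 1 can switch to Middle (0 → 3). Not NE.
(Middle, Left, Alpha): Agent 1 can switch to Top (6 → 12). Not NE.
(Middle, Left, Beta): Agent 1 can switch to Bottom (7 → 12). Not NE.
(Middle, Right, Alpha): Agent 1 can switch to Top (2 → 7). Not NE.
(Middle, Right, Beta): Agent 1 can switch to Bottom (3 → 6). Not NE.
(Bottom, Left, Alpha): Agent 1 can switch to Top (10 → 12). Not NE.
(Bottom, Left, Beta): Agent 2 can switch to Right (7 → 9). Not NE.
(The remaining 2 profiles each have a profitable deviation by the same check.)

There is no pure-strategy Nash equilibrium.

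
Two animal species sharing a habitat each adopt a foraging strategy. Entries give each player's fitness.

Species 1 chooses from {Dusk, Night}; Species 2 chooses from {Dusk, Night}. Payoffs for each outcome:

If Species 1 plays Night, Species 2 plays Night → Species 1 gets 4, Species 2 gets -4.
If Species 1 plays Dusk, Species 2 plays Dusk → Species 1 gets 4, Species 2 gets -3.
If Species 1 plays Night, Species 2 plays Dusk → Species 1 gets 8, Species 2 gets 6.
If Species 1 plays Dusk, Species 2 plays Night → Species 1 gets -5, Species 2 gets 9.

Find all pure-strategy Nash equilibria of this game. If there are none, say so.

Species 1 against Dusk: payoffs 4, 8 → best response Night.
Species 1 against Night: payoffs -5, 4 → best response Night.
Species 2 against Dusk: payoffs -3, 9 → best response Night.
Species 2 against Night: payoffs 6, -4 → best response Dusk.
Mutual best responses: (Night, Dusk).

The unique pure-strategy Nash equilibrium is (Night, Dusk).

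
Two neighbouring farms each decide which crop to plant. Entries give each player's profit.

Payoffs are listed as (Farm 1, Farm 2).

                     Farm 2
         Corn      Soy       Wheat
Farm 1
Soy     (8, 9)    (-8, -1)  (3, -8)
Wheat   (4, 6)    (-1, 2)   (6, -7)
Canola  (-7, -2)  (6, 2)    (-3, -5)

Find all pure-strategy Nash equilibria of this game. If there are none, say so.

Pure-strategy Nash equilibria: (Soy, Corn), (Canola, Soy)

Check each profile: it is a Nash equilibrium iff no player can strictly gain by switching unilaterally.
(Soy, Corn): Farm 1 gets 8, best alternative 4; Farm 2 gets 9, best alternative -1. No profitable deviation — NE.
(Soy, Soy): Farm 1 can switch to Wheat (-8 → -1). Not NE.
(Soy, Wheat): Farm 1 can switch to Wheat (3 → 6). Not NE.
(Wheat, Corn): Farm 1 can switch to Soy (4 → 8). Not NE.
(Wheat, Soy): Farm 1 can switch to Canola (-1 → 6). Not NE.
(Wheat, Wheat): Farm 2 can switch to Corn (-7 → 6). Not NE.
(Canola, Corn): Farm 1 can switch to Soy (-7 → 8). Not NE.
(Canola, Soy): Farm 1 gets 6, best alternative -1; Farm 2 gets 2, best alternative -2. No profitable deviation — NE.
(Canola, Wheat): Farm 1 can switch to Soy (-3 → 3). Not NE.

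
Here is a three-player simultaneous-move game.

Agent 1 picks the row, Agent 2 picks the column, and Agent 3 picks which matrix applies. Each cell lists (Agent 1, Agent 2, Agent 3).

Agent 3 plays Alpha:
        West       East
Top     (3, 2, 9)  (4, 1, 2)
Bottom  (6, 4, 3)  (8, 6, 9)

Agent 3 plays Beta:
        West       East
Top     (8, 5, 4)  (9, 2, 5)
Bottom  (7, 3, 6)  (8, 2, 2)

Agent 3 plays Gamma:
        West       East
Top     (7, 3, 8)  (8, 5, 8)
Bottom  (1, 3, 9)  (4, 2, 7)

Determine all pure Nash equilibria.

The pure Nash equilibria are (Top, East, Gamma); (Bottom, East, Alpha).

(Top, West, Alpha): Agent 1 can switch to Bottom (3 → 6). Not NE.
(Top, West, Beta): Agent 3 can switch to Alpha (4 → 9). Not NE.
(Top, West, Gamma): Agent 2 can switch to East (3 → 5). Not NE.
(Top, East, Alpha): Agent 1 can switch to Bottom (4 → 8). Not NE.
(Top, East, Beta): Agent 2 can switch to West (2 → 5). Not NE.
(Top, East, Gamma): Agent 1 gets 8, best alternative 4; Agent 2 gets 5, best alternative 3; Agent 3 gets 8, best alternative 5. No profitable deviation — NE.
(Bottom, West, Alpha): Agent 2 can switch to East (4 → 6). Not NE.
(Bottom, West, Beta): Agent 1 can switch to Top (7 → 8). Not NE.
(Bottom, West, Gamma): Agent 1 can switch to Top (1 → 7). Not NE.
(Bottom, East, Alpha): Agent 1 gets 8, best alternative 4; Agent 2 gets 6, best alternative 4; Agent 3 gets 9, best alternative 7. No profitable deviation — NE.
(The remaining 2 profiles each have a profitable deviation by the same check.)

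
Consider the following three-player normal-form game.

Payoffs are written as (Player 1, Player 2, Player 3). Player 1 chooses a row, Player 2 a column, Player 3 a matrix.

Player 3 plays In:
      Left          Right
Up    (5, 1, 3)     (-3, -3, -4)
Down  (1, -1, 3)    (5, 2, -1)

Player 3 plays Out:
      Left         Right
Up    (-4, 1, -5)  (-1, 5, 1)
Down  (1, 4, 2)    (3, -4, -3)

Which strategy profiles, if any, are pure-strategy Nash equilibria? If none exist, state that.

(Up, Left, In): Player 1 gets 5, best alternative 1; Player 2 gets 1, best alternative -3; Player 3 gets 3, best alternative -5. No profitable deviation — NE.
(Up, Left, Out): Player 1 can switch to Down (-4 → 1). Not NE.
(Up, Right, In): Player 1 can switch to Down (-3 → 5). Not NE.
(Up, Right, Out): Player 1 can switch to Down (-1 → 3). Not NE.
(Down, Left, In): Player 1 can switch to Up (1 → 5). Not NE.
(Down, Left, Out): Player 3 can switch to In (2 → 3). Not NE.
(Down, Right, In): Player 1 gets 5, best alternative -3; Player 2 gets 2, best alternative -1; Player 3 gets -1, best alternative -3. No profitable deviation — NE.
(Down, Right, Out): Player 2 can switch to Left (-4 → 4). Not NE.

(Up, Left, In); (Down, Right, In)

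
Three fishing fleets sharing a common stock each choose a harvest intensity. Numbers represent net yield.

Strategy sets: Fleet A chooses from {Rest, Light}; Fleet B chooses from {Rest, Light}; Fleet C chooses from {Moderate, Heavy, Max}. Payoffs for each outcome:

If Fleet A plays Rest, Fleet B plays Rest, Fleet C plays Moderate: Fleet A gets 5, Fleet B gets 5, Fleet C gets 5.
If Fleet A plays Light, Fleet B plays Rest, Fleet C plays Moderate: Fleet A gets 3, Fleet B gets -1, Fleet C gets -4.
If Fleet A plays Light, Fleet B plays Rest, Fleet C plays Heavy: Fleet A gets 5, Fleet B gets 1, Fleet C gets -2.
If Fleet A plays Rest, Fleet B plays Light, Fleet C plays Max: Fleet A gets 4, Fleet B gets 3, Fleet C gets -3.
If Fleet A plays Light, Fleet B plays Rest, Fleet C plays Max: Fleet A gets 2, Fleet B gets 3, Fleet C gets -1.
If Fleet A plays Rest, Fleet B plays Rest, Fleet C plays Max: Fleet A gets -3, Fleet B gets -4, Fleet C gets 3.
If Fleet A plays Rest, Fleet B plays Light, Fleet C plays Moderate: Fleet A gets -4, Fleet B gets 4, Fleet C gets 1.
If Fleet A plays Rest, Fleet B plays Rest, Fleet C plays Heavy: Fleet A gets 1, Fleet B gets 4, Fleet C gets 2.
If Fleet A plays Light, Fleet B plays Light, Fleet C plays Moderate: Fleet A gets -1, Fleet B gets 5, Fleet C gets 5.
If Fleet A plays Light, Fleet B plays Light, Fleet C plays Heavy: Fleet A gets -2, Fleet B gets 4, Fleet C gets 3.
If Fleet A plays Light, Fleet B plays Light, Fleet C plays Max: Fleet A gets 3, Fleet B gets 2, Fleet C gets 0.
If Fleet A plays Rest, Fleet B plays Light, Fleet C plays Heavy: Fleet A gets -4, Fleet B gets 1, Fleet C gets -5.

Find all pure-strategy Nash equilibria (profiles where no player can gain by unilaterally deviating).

Fleet A against (Rest, Moderate): payoffs 5, 3 → best response Rest.
Fleet A against (Rest, Heavy): payoffs 1, 5 → best response Light.
Fleet A against (Rest, Max): payoffs -3, 2 → best response Light.
Fleet A against (Light, Moderate): payoffs -4, -1 → best response Light.
Fleet A against (Light, Heavy): payoffs -4, -2 → best response Light.
Fleet A against (Light, Max): payoffs 4, 3 → best response Rest.
Fleet B against (Rest, Moderate): payoffs 5, 4 → best response Rest.
Fleet B against (Rest, Heavy): payoffs 4, 1 → best response Rest.
Fleet B against (Rest, Max): payoffs -4, 3 → best response Light.
Fleet B against (Light, Moderate): payoffs -1, 5 → best response Light.
Fleet B against (Light, Heavy): payoffs 1, 4 → best response Light.
Fleet B against (Light, Max): payoffs 3, 2 → best response Rest.
Fleet C against (Rest, Rest): payoffs 5, 2, 3 → best response Moderate.
Fleet C against (Rest, Light): payoffs 1, -5, -3 → best response Moderate.
Fleet C against (Light, Rest): payoffs -4, -2, -1 → best response Max.
Fleet C against (Light, Light): payoffs 5, 3, 0 → best response Moderate.
Mutual best responses: (Rest, Rest, Moderate); (Light, Rest, Max); (Light, Light, Moderate).

Pure-strategy Nash equilibria: (Rest, Rest, Moderate) and (Light, Rest, Max) and (Light, Light, Moderate)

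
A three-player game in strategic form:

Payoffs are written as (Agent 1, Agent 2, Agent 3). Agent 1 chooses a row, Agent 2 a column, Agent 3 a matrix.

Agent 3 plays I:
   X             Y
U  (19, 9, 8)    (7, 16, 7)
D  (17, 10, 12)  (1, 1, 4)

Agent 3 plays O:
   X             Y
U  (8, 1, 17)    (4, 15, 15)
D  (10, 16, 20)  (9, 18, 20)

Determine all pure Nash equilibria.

The unique pure-strategy Nash equilibrium is (D, Y, O).

(U, X, I): Agent 2 can switch to Y (9 → 16). Not NE.
(U, X, O): Agent 1 can switch to D (8 → 10). Not NE.
(U, Y, I): Agent 3 can switch to O (7 → 15). Not NE.
(U, Y, O): Agent 1 can switch to D (4 → 9). Not NE.
(D, X, I): Agent 1 can switch to U (17 → 19). Not NE.
(D, X, O): Agent 2 can switch to Y (16 → 18). Not NE.
(D, Y, I): Agent 1 can switch to U (1 → 7). Not NE.
(D, Y, O): Agent 1 gets 9, best alternative 4; Agent 2 gets 18, best alternative 16; Agent 3 gets 20, best alternative 4. No profitable deviation — NE.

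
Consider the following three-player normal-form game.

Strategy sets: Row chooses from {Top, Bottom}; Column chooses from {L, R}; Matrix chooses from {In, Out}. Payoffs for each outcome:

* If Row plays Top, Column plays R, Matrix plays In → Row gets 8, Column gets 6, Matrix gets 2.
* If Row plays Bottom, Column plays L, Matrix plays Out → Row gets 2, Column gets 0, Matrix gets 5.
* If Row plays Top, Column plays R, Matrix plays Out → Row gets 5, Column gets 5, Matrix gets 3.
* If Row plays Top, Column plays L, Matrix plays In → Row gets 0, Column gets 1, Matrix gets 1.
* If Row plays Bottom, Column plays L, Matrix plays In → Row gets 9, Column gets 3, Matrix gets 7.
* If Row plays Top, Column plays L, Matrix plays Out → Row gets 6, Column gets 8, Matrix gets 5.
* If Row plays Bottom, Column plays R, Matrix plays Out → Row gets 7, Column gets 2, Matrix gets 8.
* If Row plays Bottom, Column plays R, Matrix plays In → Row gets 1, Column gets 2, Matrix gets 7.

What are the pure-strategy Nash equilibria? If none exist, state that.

The pure Nash equilibria are (Top, L, Out), (Bottom, L, In), (Bottom, R, Out).

Row against (L, In): payoffs 0, 9 → best response Bottom.
Row against (L, Out): payoffs 6, 2 → best response Top.
Row against (R, In): payoffs 8, 1 → best response Top.
Row against (R, Out): payoffs 5, 7 → best response Bottom.
Column against (Top, In): payoffs 1, 6 → best response R.
Column against (Top, Out): payoffs 8, 5 → best response L.
Column against (Bottom, In): payoffs 3, 2 → best response L.
Column against (Bottom, Out): payoffs 0, 2 → best response R.
Matrix against (Top, L): payoffs 1, 5 → best response Out.
Matrix against (Top, R): payoffs 2, 3 → best response Out.
Matrix against (Bottom, L): payoffs 7, 5 → best response In.
Matrix against (Bottom, R): payoffs 7, 8 → best response Out.
Mutual best responses: (Top, L, Out); (Bottom, L, In); (Bottom, R, Out).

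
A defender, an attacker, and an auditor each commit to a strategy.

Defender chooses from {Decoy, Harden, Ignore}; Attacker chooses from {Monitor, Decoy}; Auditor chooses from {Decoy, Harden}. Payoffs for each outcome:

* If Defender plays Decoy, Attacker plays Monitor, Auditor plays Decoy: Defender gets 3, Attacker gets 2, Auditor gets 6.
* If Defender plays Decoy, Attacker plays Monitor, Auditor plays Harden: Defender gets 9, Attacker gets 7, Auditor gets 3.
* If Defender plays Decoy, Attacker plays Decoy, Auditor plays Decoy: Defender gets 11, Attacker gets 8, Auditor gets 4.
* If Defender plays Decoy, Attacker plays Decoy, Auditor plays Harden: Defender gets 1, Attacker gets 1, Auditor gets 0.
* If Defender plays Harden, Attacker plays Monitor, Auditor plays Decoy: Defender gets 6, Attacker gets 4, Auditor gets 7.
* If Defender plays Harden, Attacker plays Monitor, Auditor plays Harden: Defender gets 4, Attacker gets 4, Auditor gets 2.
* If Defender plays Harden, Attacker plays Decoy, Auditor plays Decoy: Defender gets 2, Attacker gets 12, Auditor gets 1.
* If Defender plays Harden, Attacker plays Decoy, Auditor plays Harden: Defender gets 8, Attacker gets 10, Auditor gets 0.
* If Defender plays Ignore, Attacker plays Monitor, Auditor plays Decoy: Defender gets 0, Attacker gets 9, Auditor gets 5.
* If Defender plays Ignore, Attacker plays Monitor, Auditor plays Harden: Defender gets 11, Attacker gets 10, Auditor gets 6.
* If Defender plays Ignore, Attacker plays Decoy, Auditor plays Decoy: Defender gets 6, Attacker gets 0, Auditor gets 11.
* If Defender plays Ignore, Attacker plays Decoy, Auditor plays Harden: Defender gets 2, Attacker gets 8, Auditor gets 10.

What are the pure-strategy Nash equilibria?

Defender against (Monitor, Decoy): payoffs 3, 6, 0 → best response Harden.
Defender against (Monitor, Harden): payoffs 9, 4, 11 → best response Ignore.
Defender against (Decoy, Decoy): payoffs 11, 2, 6 → best response Decoy.
Defender against (Decoy, Harden): payoffs 1, 8, 2 → best response Harden.
Attacker against (Decoy, Decoy): payoffs 2, 8 → best response Decoy.
Attacker against (Decoy, Harden): payoffs 7, 1 → best response Monitor.
Attacker against (Harden, Decoy): payoffs 4, 12 → best response Decoy.
Attacker against (Harden, Harden): payoffs 4, 10 → best response Decoy.
Attacker against (Ignore, Decoy): payoffs 9, 0 → best response Monitor.
Attacker against (Ignore, Harden): payoffs 10, 8 → best response Monitor.
Auditor against (Decoy, Monitor): payoffs 6, 3 → best response Decoy.
Auditor against (Decoy, Decoy): payoffs 4, 0 → best response Decoy.
Auditor against (Harden, Monitor): payoffs 7, 2 → best response Decoy.
Auditor against (Harden, Decoy): payoffs 1, 0 → best response Decoy.
Auditor against (Ignore, Monitor): payoffs 5, 6 → best response Harden.
Auditor against (Ignore, Decoy): payoffs 11, 10 → best response Decoy.
Mutual best responses: (Decoy, Decoy, Decoy); (Ignore, Monitor, Harden).

(Decoy, Decoy, Decoy); (Ignore, Monitor, Harden)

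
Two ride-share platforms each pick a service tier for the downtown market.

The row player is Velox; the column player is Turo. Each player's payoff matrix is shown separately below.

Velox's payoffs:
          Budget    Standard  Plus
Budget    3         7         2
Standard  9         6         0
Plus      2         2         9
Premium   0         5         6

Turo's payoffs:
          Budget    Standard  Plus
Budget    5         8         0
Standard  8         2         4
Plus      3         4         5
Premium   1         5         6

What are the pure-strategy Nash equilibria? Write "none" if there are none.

Velox against Budget: payoffs 3, 9, 2, 0 → best response Standard.
Velox against Standard: payoffs 7, 6, 2, 5 → best response Budget.
Velox against Plus: payoffs 2, 0, 9, 6 → best response Plus.
Turo against Budget: payoffs 5, 8, 0 → best response Standard.
Turo against Standard: payoffs 8, 2, 4 → best response Budget.
Turo against Plus: payoffs 3, 4, 5 → best response Plus.
Turo against Premium: payoffs 1, 5, 6 → best response Plus.
Mutual best responses: (Budget, Standard); (Standard, Budget); (Plus, Plus).

(Budget, Standard) and (Standard, Budget) and (Plus, Plus)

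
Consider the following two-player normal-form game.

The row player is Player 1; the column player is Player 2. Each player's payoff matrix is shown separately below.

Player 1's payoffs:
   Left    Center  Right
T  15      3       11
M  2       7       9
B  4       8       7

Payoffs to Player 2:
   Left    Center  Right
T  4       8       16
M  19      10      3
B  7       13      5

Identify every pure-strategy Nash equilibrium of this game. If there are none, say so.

(T, Right) and (B, Center)

(T, Left): Player 2 can switch to Center (4 → 8). Not NE.
(T, Center): Player 1 can switch to M (3 → 7). Not NE.
(T, Right): Player 1 gets 11, best alternative 9; Player 2 gets 16, best alternative 8. No profitable deviation — NE.
(M, Left): Player 1 can switch to T (2 → 15). Not NE.
(M, Center): Player 1 can switch to B (7 → 8). Not NE.
(M, Right): Player 1 can switch to T (9 → 11). Not NE.
(B, Left): Player 1 can switch to T (4 → 15). Not NE.
(B, Center): Player 1 gets 8, best alternative 7; Player 2 gets 13, best alternative 7. No profitable deviation — NE.
(B, Right): Player 1 can switch to T (7 → 11). Not NE.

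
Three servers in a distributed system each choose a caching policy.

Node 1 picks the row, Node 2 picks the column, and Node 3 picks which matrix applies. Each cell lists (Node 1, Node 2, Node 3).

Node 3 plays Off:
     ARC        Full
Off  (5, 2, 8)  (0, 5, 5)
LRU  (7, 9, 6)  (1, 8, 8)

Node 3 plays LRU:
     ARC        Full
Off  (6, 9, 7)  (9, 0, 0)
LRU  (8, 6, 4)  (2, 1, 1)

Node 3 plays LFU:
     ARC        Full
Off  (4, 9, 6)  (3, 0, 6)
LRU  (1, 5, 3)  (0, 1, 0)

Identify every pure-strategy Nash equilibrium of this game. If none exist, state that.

(LRU, ARC, Off)

(Off, ARC, Off): Node 1 can switch to LRU (5 → 7). Not NE.
(Off, ARC, LRU): Node 1 can switch to LRU (6 → 8). Not NE.
(Off, ARC, LFU): Node 3 can switch to Off (6 → 8). Not NE.
(Off, Full, Off): Node 1 can switch to LRU (0 → 1). Not NE.
(Off, Full, LRU): Node 2 can switch to ARC (0 → 9). Not NE.
(Off, Full, LFU): Node 2 can switch to ARC (0 → 9). Not NE.
(LRU, ARC, Off): Node 1 gets 7, best alternative 5; Node 2 gets 9, best alternative 8; Node 3 gets 6, best alternative 4. No profitable deviation — NE.
(LRU, ARC, LRU): Node 3 can switch to Off (4 → 6). Not NE.
(LRU, ARC, LFU): Node 1 can switch to Off (1 → 4). Not NE.
(The remaining 3 profiles each have a profitable deviation by the same check.)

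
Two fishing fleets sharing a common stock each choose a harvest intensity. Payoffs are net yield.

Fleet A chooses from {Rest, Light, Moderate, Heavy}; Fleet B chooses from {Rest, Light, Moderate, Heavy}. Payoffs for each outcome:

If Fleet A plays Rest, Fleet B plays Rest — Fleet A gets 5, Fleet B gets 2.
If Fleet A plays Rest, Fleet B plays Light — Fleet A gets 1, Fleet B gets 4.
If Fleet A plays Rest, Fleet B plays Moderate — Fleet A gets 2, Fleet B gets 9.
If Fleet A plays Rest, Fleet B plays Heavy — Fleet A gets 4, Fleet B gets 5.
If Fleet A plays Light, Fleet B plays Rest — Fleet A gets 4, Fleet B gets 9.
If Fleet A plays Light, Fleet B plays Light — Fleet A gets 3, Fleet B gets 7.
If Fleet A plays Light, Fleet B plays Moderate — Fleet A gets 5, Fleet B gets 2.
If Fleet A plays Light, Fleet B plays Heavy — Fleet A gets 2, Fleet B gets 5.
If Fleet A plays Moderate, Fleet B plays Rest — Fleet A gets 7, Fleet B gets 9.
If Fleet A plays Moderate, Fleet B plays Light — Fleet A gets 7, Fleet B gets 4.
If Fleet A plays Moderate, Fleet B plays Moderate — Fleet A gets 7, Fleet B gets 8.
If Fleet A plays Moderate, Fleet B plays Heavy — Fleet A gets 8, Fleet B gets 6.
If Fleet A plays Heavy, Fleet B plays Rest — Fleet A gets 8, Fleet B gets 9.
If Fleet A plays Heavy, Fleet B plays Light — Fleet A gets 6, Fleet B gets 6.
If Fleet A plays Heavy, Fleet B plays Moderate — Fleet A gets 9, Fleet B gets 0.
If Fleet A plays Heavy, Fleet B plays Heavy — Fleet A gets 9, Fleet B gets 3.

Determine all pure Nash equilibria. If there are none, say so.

Fleet A against Rest: payoffs 5, 4, 7, 8 → best response Heavy.
Fleet A against Light: payoffs 1, 3, 7, 6 → best response Moderate.
Fleet A against Moderate: payoffs 2, 5, 7, 9 → best response Heavy.
Fleet A against Heavy: payoffs 4, 2, 8, 9 → best response Heavy.
Fleet B against Rest: payoffs 2, 4, 9, 5 → best response Moderate.
Fleet B against Light: payoffs 9, 7, 2, 5 → best response Rest.
Fleet B against Moderate: payoffs 9, 4, 8, 6 → best response Rest.
Fleet B against Heavy: payoffs 9, 6, 0, 3 → best response Rest.
Mutual best responses: (Heavy, Rest).

Pure NE: (Heavy, Rest)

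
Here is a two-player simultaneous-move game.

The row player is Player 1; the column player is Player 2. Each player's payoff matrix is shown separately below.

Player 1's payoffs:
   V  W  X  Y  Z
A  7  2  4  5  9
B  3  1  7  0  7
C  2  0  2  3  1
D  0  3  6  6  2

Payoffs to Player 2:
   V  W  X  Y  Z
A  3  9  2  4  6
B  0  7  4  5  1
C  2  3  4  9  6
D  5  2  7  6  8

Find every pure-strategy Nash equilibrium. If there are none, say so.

No pure-strategy Nash equilibrium.

(A, V): Player 2 can switch to W (3 → 9). Not NE.
(A, W): Player 1 can switch to D (2 → 3). Not NE.
(A, X): Player 1 can switch to B (4 → 7). Not NE.
(A, Y): Player 1 can switch to D (5 → 6). Not NE.
(A, Z): Player 2 can switch to W (6 → 9). Not NE.
(B, V): Player 1 can switch to A (3 → 7). Not NE.
(B, W): Player 1 can switch to A (1 → 2). Not NE.
(B, X): Player 2 can switch to W (4 → 7). Not NE.
(The remaining 12 profiles each have a profitable deviation by the same check.)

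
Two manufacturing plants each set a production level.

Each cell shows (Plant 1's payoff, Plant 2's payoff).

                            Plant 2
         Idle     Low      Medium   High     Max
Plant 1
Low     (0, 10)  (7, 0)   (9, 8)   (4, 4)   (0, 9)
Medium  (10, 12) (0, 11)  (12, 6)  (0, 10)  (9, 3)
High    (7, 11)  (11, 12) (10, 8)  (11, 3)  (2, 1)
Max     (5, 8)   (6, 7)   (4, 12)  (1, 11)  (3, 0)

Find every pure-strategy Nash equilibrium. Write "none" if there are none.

Plant 1 against Idle: payoffs 0, 10, 7, 5 → best response Medium.
Plant 1 against Low: payoffs 7, 0, 11, 6 → best response High.
Plant 1 against Medium: payoffs 9, 12, 10, 4 → best response Medium.
Plant 1 against High: payoffs 4, 0, 11, 1 → best response High.
Plant 1 against Max: payoffs 0, 9, 2, 3 → best response Medium.
Plant 2 against Low: payoffs 10, 0, 8, 4, 9 → best response Idle.
Plant 2 against Medium: payoffs 12, 11, 6, 10, 3 → best response Idle.
Plant 2 against High: payoffs 11, 12, 8, 3, 1 → best response Low.
Plant 2 against Max: payoffs 8, 7, 12, 11, 0 → best response Medium.
Mutual best responses: (Medium, Idle); (High, Low).

(Medium, Idle), (High, Low)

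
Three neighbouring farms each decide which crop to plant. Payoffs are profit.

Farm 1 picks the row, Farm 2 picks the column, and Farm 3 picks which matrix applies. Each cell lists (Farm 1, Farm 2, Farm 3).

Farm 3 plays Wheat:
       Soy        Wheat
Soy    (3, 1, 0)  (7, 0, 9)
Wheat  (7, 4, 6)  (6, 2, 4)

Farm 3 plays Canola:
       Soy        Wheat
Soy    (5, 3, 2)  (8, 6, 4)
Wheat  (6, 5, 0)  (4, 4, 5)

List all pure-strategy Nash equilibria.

(Soy, Soy, Wheat): Farm 1 can switch to Wheat (3 → 7). Not NE.
(Soy, Soy, Canola): Farm 1 can switch to Wheat (5 → 6). Not NE.
(Soy, Wheat, Wheat): Farm 2 can switch to Soy (0 → 1). Not NE.
(Soy, Wheat, Canola): Farm 3 can switch to Wheat (4 → 9). Not NE.
(Wheat, Soy, Wheat): Farm 1 gets 7, best alternative 3; Farm 2 gets 4, best alternative 2; Farm 3 gets 6, best alternative 0. No profitable deviation — NE.
(Wheat, Soy, Canola): Farm 3 can switch to Wheat (0 → 6). Not NE.
(Wheat, Wheat, Wheat): Farm 1 can switch to Soy (6 → 7). Not NE.
(Wheat, Wheat, Canola): Farm 1 can switch to Soy (4 → 8). Not NE.

(Wheat, Soy, Wheat)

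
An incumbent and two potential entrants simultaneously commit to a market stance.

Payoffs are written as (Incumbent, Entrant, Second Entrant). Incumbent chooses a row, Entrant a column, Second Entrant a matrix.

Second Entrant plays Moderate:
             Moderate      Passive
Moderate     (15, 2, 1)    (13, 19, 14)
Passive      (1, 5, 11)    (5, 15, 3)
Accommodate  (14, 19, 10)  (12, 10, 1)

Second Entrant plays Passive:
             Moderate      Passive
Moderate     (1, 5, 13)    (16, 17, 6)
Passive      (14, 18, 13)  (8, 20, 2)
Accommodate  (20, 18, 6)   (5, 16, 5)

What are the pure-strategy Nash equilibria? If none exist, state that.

(Moderate, Passive, Moderate)

(Moderate, Moderate, Moderate): Entrant can switch to Passive (2 → 19). Not NE.
(Moderate, Moderate, Passive): Incumbent can switch to Passive (1 → 14). Not NE.
(Moderate, Passive, Moderate): Incumbent gets 13, best alternative 12; Entrant gets 19, best alternative 2; Second Entrant gets 14, best alternative 6. No profitable deviation — NE.
(Moderate, Passive, Passive): Second Entrant can switch to Moderate (6 → 14). Not NE.
(Passive, Moderate, Moderate): Incumbent can switch to Moderate (1 → 15). Not NE.
(Passive, Moderate, Passive): Incumbent can switch to Accommodate (14 → 20). Not NE.
(Passive, Passive, Moderate): Incumbent can switch to Moderate (5 → 13). Not NE.
(Passive, Passive, Passive): Incumbent can switch to Moderate (8 → 16). Not NE.
(Accommodate, Moderate, Moderate): Incumbent can switch to Moderate (14 → 15). Not NE.
(The remaining 3 profiles each have a profitable deviation by the same check.)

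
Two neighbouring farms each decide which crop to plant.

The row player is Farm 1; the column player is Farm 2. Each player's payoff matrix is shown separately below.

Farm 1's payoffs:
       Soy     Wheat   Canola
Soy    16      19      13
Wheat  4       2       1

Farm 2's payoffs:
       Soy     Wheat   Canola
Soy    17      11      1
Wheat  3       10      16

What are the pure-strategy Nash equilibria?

Pure NE: (Soy, Soy)

Farm 1 against Soy: payoffs 16, 4 → best response Soy.
Farm 1 against Wheat: payoffs 19, 2 → best response Soy.
Farm 1 against Canola: payoffs 13, 1 → best response Soy.
Farm 2 against Soy: payoffs 17, 11, 1 → best response Soy.
Farm 2 against Wheat: payoffs 3, 10, 16 → best response Canola.
Mutual best responses: (Soy, Soy).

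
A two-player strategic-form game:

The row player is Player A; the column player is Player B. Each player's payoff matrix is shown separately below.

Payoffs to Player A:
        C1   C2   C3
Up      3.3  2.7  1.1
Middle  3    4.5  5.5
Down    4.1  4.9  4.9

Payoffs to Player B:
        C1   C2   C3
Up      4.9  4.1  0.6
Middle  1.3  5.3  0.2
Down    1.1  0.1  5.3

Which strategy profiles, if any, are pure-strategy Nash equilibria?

There is no pure-strategy Nash equilibrium.

(Up, C1): Player A can switch to Down (3.3 → 4.1). Not NE.
(Up, C2): Player A can switch to Middle (2.7 → 4.5). Not NE.
(Up, C3): Player A can switch to Middle (1.1 → 5.5). Not NE.
(Middle, C1): Player A can switch to Up (3 → 3.3). Not NE.
(Middle, C2): Player A can switch to Down (4.5 → 4.9). Not NE.
(Middle, C3): Player B can switch to C1 (0.2 → 1.3). Not NE.
(Down, C1): Player B can switch to C3 (1.1 → 5.3). Not NE.
(Down, C2): Player B can switch to C1 (0.1 → 1.1). Not NE.
(The remaining 1 profile has a profitable deviation by the same check.)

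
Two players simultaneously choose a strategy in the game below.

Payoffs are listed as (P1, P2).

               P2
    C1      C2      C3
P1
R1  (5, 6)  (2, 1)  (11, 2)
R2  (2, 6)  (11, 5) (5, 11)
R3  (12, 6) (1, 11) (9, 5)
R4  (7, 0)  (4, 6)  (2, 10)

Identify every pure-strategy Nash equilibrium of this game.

This game has no pure Nash equilibrium.

Mark each player's best response to every combination of opponents' strategies; a profile where every player is best-responding is a pure Nash equilibrium.
P1 against C1: payoffs 5, 2, 12, 7 → best response R3.
P1 against C2: payoffs 2, 11, 1, 4 → best response R2.
P1 against C3: payoffs 11, 5, 9, 2 → best response R1.
P2 against R1: payoffs 6, 1, 2 → best response C1.
P2 against R2: payoffs 6, 5, 11 → best response C3.
P2 against R3: payoffs 6, 11, 5 → best response C2.
P2 against R4: payoffs 0, 6, 10 → best response C3.
No profile is a mutual best response for all players.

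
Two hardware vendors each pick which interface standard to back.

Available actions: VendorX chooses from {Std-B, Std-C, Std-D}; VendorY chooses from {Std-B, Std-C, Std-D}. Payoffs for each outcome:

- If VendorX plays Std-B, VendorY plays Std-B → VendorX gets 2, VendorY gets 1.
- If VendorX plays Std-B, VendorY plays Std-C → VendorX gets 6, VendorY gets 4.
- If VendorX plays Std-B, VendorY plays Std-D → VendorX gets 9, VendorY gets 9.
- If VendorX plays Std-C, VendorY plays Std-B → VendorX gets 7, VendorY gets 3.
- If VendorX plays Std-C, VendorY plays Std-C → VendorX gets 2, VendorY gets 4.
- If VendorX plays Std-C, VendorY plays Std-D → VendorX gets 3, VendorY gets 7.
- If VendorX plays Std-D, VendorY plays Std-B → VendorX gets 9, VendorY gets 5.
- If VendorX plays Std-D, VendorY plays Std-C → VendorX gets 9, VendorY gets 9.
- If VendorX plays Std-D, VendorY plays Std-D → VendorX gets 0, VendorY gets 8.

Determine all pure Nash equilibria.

The pure Nash equilibria are (Std-B, Std-D), (Std-D, Std-C).

VendorX against Std-B: payoffs 2, 7, 9 → best response Std-D.
VendorX against Std-C: payoffs 6, 2, 9 → best response Std-D.
VendorX against Std-D: payoffs 9, 3, 0 → best response Std-B.
VendorY against Std-B: payoffs 1, 4, 9 → best response Std-D.
VendorY against Std-C: payoffs 3, 4, 7 → best response Std-D.
VendorY against Std-D: payoffs 5, 9, 8 → best response Std-C.
Mutual best responses: (Std-B, Std-D); (Std-D, Std-C).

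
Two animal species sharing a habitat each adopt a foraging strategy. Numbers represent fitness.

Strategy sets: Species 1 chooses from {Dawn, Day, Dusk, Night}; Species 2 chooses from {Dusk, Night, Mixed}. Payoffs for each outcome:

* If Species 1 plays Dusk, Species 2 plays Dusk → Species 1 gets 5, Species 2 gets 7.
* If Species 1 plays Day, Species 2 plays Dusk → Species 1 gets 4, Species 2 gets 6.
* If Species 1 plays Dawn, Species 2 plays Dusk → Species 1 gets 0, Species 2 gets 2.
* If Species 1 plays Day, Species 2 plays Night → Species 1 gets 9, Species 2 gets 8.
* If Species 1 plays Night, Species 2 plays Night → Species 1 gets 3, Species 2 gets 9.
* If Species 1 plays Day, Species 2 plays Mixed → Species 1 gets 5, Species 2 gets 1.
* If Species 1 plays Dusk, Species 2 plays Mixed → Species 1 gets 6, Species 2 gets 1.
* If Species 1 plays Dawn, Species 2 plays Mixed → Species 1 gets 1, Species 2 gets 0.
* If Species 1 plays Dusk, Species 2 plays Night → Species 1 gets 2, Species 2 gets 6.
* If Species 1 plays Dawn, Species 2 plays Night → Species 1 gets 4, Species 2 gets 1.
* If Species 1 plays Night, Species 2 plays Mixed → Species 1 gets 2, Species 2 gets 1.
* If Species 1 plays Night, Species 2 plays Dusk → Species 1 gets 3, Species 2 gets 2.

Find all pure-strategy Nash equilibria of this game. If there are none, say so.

For each player, find the best response to each opponent profile; mutual best responses are the pure NE.
Species 1 against Dusk: payoffs 0, 4, 5, 3 → best response Dusk.
Species 1 against Night: payoffs 4, 9, 2, 3 → best response Day.
Species 1 against Mixed: payoffs 1, 5, 6, 2 → best response Dusk.
Species 2 against Dawn: payoffs 2, 1, 0 → best response Dusk.
Species 2 against Day: payoffs 6, 8, 1 → best response Night.
Species 2 against Dusk: payoffs 7, 6, 1 → best response Dusk.
Species 2 against Night: payoffs 2, 9, 1 → best response Night.
Mutual best responses: (Day, Night); (Dusk, Dusk).

The pure Nash equilibria are (Day, Night) and (Dusk, Dusk).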